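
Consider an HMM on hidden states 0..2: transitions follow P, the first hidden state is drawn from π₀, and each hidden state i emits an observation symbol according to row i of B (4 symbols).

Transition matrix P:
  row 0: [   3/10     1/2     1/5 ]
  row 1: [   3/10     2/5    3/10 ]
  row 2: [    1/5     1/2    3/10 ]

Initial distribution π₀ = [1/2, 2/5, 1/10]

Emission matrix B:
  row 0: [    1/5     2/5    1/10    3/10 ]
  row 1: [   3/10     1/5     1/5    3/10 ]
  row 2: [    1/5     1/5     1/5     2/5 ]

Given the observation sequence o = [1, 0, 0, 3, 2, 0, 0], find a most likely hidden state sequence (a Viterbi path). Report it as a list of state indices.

t=0: δ = [2.000e-01, 8.000e-02, 2.000e-02]  (obs o_0=1)
t=1: δ = [1.200e-02, 3.000e-02, 8.000e-03]  ψ = [0, 0, 0]  (obs o_1=0)
t=2: δ = [1.800e-03, 3.600e-03, 1.800e-03]  ψ = [1, 1, 1]  (obs o_2=0)
t=3: δ = [3.240e-04, 4.320e-04, 4.320e-04]  ψ = [1, 1, 1]  (obs o_3=3)
t=4: δ = [1.296e-05, 4.320e-05, 2.592e-05]  ψ = [1, 2, 1]  (obs o_4=2)
t=5: δ = [2.592e-06, 5.184e-06, 2.592e-06]  ψ = [1, 1, 1]  (obs o_5=0)
t=6: δ = [3.110e-07, 6.221e-07, 3.110e-07]  ψ = [1, 1, 1]  (obs o_6=0)
backtrack: best end state = 1; path = [0, 1, 1, 2, 1, 1, 1]

path = [0, 1, 1, 2, 1, 1, 1]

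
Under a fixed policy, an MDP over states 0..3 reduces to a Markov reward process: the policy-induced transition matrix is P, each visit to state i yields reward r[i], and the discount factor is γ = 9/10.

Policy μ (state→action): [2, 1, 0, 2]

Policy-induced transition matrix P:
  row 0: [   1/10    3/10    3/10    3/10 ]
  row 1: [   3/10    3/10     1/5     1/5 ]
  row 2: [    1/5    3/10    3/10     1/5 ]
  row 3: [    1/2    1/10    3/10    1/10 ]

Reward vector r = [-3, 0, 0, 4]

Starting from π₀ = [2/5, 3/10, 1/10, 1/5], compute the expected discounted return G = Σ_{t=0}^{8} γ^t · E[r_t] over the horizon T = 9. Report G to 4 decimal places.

t=0: π = [0.4000, 0.3000, 0.1000, 0.2000], E[r] = -0.4000, γ^t·E[r] = -0.400000, running G = -0.400000
t=1: π = [0.2500, 0.2600, 0.2700, 0.2200], E[r] = 0.1300, γ^t·E[r] = 0.117000, running G = -0.283000
t=2: π = [0.2670, 0.2560, 0.2740, 0.2030], E[r] = 0.0110, γ^t·E[r] = 0.008910, running G = -0.274090
t=3: π = [0.2598, 0.2594, 0.2744, 0.2064], E[r] = 0.0462, γ^t·E[r] = 0.033680, running G = -0.240410
t=4: π = [0.2619, 0.2587, 0.2741, 0.2053], E[r] = 0.0357, γ^t·E[r] = 0.023436, running G = -0.216974
t=5: π = [0.2613, 0.2589, 0.2741, 0.2057], E[r] = 0.0388, γ^t·E[r] = 0.022886, running G = -0.194088
t=6: π = [0.2615, 0.2589, 0.2741, 0.2056], E[r] = 0.0379, γ^t·E[r] = 0.020126, running G = -0.173962
t=7: π = [0.2614, 0.2589, 0.2741, 0.2056], E[r] = 0.0381, γ^t·E[r] = 0.018237, running G = -0.155725
t=8: π = [0.2614, 0.2589, 0.2741, 0.2056], E[r] = 0.0381, γ^t·E[r] = 0.016381, running G = -0.139344

G = -0.1393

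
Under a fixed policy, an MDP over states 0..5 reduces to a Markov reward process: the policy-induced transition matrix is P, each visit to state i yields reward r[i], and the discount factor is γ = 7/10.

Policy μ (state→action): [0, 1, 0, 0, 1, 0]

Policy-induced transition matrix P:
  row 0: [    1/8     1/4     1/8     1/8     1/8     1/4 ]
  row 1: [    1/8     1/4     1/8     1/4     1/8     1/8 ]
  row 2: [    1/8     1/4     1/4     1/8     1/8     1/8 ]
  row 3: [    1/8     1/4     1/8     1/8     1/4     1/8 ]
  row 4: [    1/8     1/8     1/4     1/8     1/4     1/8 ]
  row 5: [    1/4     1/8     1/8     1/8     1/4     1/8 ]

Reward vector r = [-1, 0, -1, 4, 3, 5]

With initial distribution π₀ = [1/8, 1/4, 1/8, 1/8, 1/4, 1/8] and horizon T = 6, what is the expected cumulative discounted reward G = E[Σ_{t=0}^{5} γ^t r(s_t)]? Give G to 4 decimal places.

G = 4.6660

t=0: π = [0.1250, 0.2500, 0.1250, 0.1250, 0.2500, 0.1250], E[r] = 1.6250, γ^t·E[r] = 1.625000, running G = 1.625000
t=1: π = [0.1406, 0.2031, 0.1719, 0.1563, 0.1875, 0.1406], E[r] = 1.5781, γ^t·E[r] = 1.104688, running G = 2.729688
t=2: π = [0.1426, 0.2090, 0.1699, 0.1504, 0.1855, 0.1426], E[r] = 1.5586, γ^t·E[r] = 0.763711, running G = 3.493398
t=3: π = [0.1428, 0.2090, 0.1694, 0.1511, 0.1848, 0.1428], E[r] = 1.5608, γ^t·E[r] = 0.535351, running G = 4.028750
t=4: π = [0.1429, 0.2090, 0.1693, 0.1511, 0.1848, 0.1429], E[r] = 1.5612, γ^t·E[r] = 0.374834, running G = 4.403584
t=5: π = [0.1429, 0.2090, 0.1693, 0.1511, 0.1849, 0.1429], E[r] = 1.5612, γ^t·E[r] = 0.262398, running G = 4.665981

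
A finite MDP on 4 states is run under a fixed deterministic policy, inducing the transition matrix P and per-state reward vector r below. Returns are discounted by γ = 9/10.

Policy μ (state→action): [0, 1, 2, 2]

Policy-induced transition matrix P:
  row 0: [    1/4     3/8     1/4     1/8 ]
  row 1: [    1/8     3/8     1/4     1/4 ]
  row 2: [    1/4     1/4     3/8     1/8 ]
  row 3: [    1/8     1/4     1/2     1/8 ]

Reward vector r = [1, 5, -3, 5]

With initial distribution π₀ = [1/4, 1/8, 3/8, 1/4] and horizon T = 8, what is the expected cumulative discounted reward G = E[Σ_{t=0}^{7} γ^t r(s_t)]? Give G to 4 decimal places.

G = 8.1741

t=0: π = [0.2500, 0.1250, 0.3750, 0.2500], E[r] = 1.0000, γ^t·E[r] = 1.000000, running G = 1.000000
t=1: π = [0.2031, 0.2969, 0.3594, 0.1406], E[r] = 1.3125, γ^t·E[r] = 1.181250, running G = 2.181250
t=2: π = [0.1953, 0.3125, 0.3301, 0.1621], E[r] = 1.5781, γ^t·E[r] = 1.278281, running G = 3.459531
t=3: π = [0.1907, 0.3135, 0.3318, 0.1641], E[r] = 1.5830, γ^t·E[r] = 1.154013, running G = 4.613544
t=4: π = [0.1903, 0.3130, 0.3325, 0.1642], E[r] = 1.5789, γ^t·E[r] = 1.035888, running G = 5.649432
t=5: π = [0.1903, 0.3129, 0.3326, 0.1641], E[r] = 1.5777, γ^t·E[r] = 0.931642, running G = 6.581074
t=6: π = [0.1904, 0.3129, 0.3326, 0.1641], E[r] = 1.5777, γ^t·E[r] = 0.838433, running G = 7.419507
t=7: π = [0.1904, 0.3129, 0.3326, 0.1641], E[r] = 1.5777, γ^t·E[r] = 0.754597, running G = 8.174104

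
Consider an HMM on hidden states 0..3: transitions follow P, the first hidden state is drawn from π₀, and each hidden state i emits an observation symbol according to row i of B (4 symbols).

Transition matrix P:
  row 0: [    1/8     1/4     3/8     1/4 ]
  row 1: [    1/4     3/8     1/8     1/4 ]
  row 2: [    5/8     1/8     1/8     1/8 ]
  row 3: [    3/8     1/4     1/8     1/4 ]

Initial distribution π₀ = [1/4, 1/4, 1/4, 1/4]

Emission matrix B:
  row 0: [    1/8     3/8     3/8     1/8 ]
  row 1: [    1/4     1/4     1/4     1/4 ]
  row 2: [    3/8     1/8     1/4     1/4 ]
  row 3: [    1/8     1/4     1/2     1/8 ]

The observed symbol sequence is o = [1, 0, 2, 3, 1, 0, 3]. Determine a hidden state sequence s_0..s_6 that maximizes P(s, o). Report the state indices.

path = [0, 2, 0, 2, 0, 2, 0]

t=0: δ = [9.375e-02, 6.250e-02, 3.125e-02, 6.250e-02]  (obs o_0=1)
t=1: δ = [2.930e-03, 5.859e-03, 1.318e-02, 2.930e-03]  ψ = [3, 0, 0, 0]  (obs o_1=0)
t=2: δ = [3.090e-03, 5.493e-04, 4.120e-04, 8.240e-04]  ψ = [2, 1, 2, 2]  (obs o_2=2)
t=3: δ = [4.828e-05, 1.931e-04, 2.897e-04, 9.656e-05]  ψ = [0, 0, 0, 0]  (obs o_3=3)
t=4: δ = [6.789e-05, 1.810e-05, 4.526e-06, 1.207e-05]  ψ = [2, 1, 2, 1]  (obs o_4=1)
t=5: δ = [1.061e-06, 4.243e-06, 9.548e-06, 2.122e-06]  ψ = [0, 0, 0, 0]  (obs o_5=0)
t=6: δ = [7.459e-07, 3.978e-07, 2.984e-07, 1.492e-07]  ψ = [2, 1, 2, 2]  (obs o_6=3)
backtrack: best end state = 0; path = [0, 2, 0, 2, 0, 2, 0]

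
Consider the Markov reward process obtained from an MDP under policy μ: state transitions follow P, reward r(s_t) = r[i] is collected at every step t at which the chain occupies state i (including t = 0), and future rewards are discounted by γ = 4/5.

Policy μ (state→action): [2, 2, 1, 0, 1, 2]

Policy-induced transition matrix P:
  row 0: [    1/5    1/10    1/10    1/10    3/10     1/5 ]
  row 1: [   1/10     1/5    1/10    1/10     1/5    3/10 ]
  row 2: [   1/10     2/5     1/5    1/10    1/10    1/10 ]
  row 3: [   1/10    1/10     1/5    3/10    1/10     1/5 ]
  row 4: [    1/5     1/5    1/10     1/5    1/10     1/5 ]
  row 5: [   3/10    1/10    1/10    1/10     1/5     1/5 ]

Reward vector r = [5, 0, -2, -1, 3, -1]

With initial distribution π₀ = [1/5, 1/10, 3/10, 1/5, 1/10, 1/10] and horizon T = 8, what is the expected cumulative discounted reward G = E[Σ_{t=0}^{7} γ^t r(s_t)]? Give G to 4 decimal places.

t=0: π = [0.2000, 0.1000, 0.3000, 0.2000, 0.1000, 0.1000], E[r] = 0.4000, γ^t·E[r] = 0.400000, running G = 0.400000
t=1: π = [0.1500, 0.2100, 0.1500, 0.1500, 0.1600, 0.1800], E[r] = 0.6000, γ^t·E[r] = 0.480000, running G = 0.880000
t=2: π = [0.1670, 0.1820, 0.1300, 0.1460, 0.1690, 0.2060], E[r] = 0.7300, γ^t·E[r] = 0.467200, running G = 1.347200
t=3: π = [0.1748, 0.1741, 0.1276, 0.1461, 0.1722, 0.2052], E[r] = 0.7841, γ^t·E[r] = 0.401459, running G = 1.748659
t=4: π = [0.1757, 0.1729, 0.1274, 0.1464, 0.1729, 0.2047], E[r] = 0.7915, γ^t·E[r] = 0.324215, running G = 2.072874
t=5: π = [0.1758, 0.1728, 0.1274, 0.1466, 0.1729, 0.2046], E[r] = 0.7918, γ^t·E[r] = 0.259452, running G = 2.332326
t=6: π = [0.1758, 0.1728, 0.1274, 0.1466, 0.1729, 0.2045], E[r] = 0.7916, γ^t·E[r] = 0.207525, running G = 2.539850
t=7: π = [0.1758, 0.1728, 0.1274, 0.1466, 0.1729, 0.2045], E[r] = 0.7916, γ^t·E[r] = 0.166009, running G = 2.705860

G = 2.7059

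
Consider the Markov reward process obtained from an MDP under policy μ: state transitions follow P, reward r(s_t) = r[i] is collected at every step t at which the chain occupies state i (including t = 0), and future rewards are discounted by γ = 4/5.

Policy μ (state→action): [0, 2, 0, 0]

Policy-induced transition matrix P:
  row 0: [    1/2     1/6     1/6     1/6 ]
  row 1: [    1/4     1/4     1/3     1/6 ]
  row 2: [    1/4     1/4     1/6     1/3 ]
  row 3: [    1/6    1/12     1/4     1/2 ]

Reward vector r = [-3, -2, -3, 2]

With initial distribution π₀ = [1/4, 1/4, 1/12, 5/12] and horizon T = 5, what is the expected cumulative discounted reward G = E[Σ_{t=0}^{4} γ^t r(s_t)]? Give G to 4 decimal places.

t=0: π = [0.2500, 0.2500, 0.0833, 0.4167], E[r] = -0.6667, γ^t·E[r] = -0.666667, running G = -0.666667
t=1: π = [0.2778, 0.1597, 0.2431, 0.3194], E[r] = -1.2431, γ^t·E[r] = -0.994444, running G = -1.661111
t=2: π = [0.2928, 0.1736, 0.2199, 0.3137], E[r] = -1.2581, γ^t·E[r] = -0.805185, running G = -2.466296
t=3: π = [0.2971, 0.1733, 0.2217, 0.3079], E[r] = -1.2873, γ^t·E[r] = -0.659111, running G = -3.125407
t=4: π = [0.2986, 0.1739, 0.2212, 0.3062], E[r] = -1.2948, γ^t·E[r] = -0.530364, running G = -3.655771

G = -3.6558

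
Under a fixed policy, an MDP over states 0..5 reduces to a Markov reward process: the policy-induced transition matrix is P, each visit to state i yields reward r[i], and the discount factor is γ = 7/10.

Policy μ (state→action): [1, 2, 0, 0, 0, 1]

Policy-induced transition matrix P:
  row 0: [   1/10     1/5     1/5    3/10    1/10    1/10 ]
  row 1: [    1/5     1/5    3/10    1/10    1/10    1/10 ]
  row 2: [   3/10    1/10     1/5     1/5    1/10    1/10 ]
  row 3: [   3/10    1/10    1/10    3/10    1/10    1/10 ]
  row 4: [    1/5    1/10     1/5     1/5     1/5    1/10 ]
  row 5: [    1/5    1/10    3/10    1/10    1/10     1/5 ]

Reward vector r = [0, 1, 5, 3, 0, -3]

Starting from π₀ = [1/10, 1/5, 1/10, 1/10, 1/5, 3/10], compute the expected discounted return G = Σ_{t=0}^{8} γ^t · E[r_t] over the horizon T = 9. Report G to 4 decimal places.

t=0: π = [0.1000, 0.2000, 0.1000, 0.1000, 0.2000, 0.3000], E[r] = 0.1000, γ^t·E[r] = 0.100000, running G = 0.100000
t=1: π = [0.2100, 0.1300, 0.2400, 0.1700, 0.1200, 0.1300], E[r] = 1.4500, γ^t·E[r] = 1.015000, running G = 1.115000
t=2: π = [0.2200, 0.1340, 0.2090, 0.2120, 0.1120, 0.1130], E[r] = 1.4760, γ^t·E[r] = 0.723240, running G = 1.838240
t=3: π = [0.2201, 0.1354, 0.2035, 0.2185, 0.1112, 0.1113], E[r] = 1.4745, γ^t·E[r] = 0.505754, running G = 2.343994
t=4: π = [0.2202, 0.1356, 0.2028, 0.2192, 0.1111, 0.1111], E[r] = 1.4738, γ^t·E[r] = 0.353867, running G = 2.697860
t=5: π = [0.2202, 0.1356, 0.2027, 0.2193, 0.1111, 0.1111], E[r] = 1.4738, γ^t·E[r] = 0.247700, running G = 2.945560
t=6: π = [0.2202, 0.1356, 0.2027, 0.2193, 0.1111, 0.1111], E[r] = 1.4738, γ^t·E[r] = 0.173389, running G = 3.118949
t=7: π = [0.2202, 0.1356, 0.2027, 0.2193, 0.1111, 0.1111], E[r] = 1.4738, γ^t·E[r] = 0.121372, running G = 3.240321
t=8: π = [0.2202, 0.1356, 0.2027, 0.2193, 0.1111, 0.1111], E[r] = 1.4738, γ^t·E[r] = 0.084960, running G = 3.325281

G = 3.3253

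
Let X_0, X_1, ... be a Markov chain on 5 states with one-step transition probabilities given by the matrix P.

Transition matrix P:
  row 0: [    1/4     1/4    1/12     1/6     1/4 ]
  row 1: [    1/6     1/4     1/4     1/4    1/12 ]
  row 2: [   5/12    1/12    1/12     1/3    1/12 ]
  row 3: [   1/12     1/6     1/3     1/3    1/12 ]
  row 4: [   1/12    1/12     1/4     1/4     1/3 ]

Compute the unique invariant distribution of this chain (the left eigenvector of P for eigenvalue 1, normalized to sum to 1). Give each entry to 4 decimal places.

Balance equations π_j = Σ_i π_i·P[i][j]:
  π_0 = 1/4·π_0 + 1/6·π_1 + 5/12·π_2 + 1/12·π_3 + 1/12·π_4
  π_1 = 1/4·π_0 + 1/4·π_1 + 1/12·π_2 + 1/6·π_3 + 1/12·π_4
  π_2 = 1/12·π_0 + 1/4·π_1 + 1/12·π_2 + 1/3·π_3 + 1/4·π_4
  π_3 = 1/6·π_0 + 1/4·π_1 + 1/3·π_2 + 1/3·π_3 + 1/4·π_4
  normalize: π_0 + π_1 + π_2 + π_3 + π_4 = 1
Solving the linear system gives exactly π = [176/885, 1331/7965, 1636/7965, 2177/7965, 1237/7965].

π = [0.1989, 0.1671, 0.2054, 0.2733, 0.1553]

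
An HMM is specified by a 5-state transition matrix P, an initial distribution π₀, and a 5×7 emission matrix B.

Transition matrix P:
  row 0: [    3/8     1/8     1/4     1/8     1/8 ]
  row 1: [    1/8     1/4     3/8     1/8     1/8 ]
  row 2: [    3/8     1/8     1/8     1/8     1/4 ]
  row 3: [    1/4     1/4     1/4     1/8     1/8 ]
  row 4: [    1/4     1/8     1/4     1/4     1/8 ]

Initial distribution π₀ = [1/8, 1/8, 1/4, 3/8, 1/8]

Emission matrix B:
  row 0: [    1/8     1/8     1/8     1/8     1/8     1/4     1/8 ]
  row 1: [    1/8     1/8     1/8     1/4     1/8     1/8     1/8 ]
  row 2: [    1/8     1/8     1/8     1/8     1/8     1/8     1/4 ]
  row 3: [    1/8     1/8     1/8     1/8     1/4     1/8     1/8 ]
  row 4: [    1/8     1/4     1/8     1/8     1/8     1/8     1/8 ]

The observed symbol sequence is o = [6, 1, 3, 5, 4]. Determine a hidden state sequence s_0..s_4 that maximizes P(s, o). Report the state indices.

path = [2, 0, 0, 0, 0]

t=0: δ = [1.562e-02, 1.562e-02, 6.250e-02, 4.688e-02, 1.562e-02]  (obs o_0=6)
t=1: δ = [2.930e-03, 1.465e-03, 1.465e-03, 9.766e-04, 3.906e-03]  ψ = [2, 3, 3, 2, 2]  (obs o_1=1)
t=2: δ = [1.373e-04, 1.221e-04, 1.221e-04, 1.221e-04, 6.104e-05]  ψ = [0, 4, 4, 4, 4]  (obs o_2=3)
t=3: δ = [1.287e-05, 3.815e-06, 5.722e-06, 2.146e-06, 3.815e-06]  ψ = [0, 1, 1, 0, 2]  (obs o_3=5)
t=4: δ = [6.035e-07, 2.012e-07, 4.023e-07, 4.023e-07, 2.012e-07]  ψ = [0, 0, 0, 0, 0]  (obs o_4=4)
backtrack: best end state = 0; path = [2, 0, 0, 0, 0]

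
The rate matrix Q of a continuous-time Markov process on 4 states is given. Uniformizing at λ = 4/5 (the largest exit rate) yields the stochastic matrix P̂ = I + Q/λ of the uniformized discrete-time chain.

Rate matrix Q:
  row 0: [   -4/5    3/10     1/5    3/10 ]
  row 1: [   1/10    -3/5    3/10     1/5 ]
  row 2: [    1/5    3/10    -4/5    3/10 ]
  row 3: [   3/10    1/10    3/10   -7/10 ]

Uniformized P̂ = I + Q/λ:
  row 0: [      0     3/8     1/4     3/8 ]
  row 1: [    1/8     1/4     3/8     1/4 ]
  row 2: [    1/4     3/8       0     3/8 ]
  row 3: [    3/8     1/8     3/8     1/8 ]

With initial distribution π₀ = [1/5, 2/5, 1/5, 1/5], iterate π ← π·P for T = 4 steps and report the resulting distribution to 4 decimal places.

t=0: π = [0.2000, 0.4000, 0.2000, 0.2000]
t=1: π = [0.1750, 0.2750, 0.2750, 0.2750]
t=2: π = [0.2063, 0.2719, 0.2500, 0.2719]
t=3: π = [0.1984, 0.2730, 0.2555, 0.2730]
t=4: π = [0.2004, 0.2726, 0.2544, 0.2726]

π = [0.2004, 0.2726, 0.2544, 0.2726]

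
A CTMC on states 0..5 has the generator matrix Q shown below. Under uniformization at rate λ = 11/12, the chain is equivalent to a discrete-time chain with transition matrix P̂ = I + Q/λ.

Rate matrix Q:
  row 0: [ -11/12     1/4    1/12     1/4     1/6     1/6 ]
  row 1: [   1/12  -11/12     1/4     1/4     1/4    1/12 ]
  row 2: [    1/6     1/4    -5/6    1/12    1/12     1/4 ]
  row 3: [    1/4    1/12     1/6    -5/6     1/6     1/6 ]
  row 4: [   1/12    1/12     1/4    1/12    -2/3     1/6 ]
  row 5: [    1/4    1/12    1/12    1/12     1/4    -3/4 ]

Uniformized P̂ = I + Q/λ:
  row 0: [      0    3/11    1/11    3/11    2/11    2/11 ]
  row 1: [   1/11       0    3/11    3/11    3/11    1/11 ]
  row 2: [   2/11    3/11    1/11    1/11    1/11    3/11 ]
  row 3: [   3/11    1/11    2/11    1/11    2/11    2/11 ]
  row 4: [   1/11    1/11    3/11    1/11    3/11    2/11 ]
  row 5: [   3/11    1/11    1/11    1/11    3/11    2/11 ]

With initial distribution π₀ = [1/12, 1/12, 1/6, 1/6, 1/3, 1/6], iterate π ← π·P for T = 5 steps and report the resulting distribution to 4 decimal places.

π = [0.1520, 0.1366, 0.1679, 0.1434, 0.2154, 0.1846]

t=0: π = [0.0833, 0.0833, 0.1667, 0.1667, 0.3333, 0.1667]
t=1: π = [0.1591, 0.1288, 0.1818, 0.1212, 0.2197, 0.1894]
t=2: π = [0.1494, 0.1412, 0.1653, 0.1433, 0.2142, 0.1866]
t=3: π = [0.1523, 0.1353, 0.1685, 0.1438, 0.2161, 0.1840]
t=4: π = [0.1520, 0.1369, 0.1679, 0.1432, 0.2152, 0.1848]
t=5: π = [0.1520, 0.1366, 0.1679, 0.1434, 0.2154, 0.1846]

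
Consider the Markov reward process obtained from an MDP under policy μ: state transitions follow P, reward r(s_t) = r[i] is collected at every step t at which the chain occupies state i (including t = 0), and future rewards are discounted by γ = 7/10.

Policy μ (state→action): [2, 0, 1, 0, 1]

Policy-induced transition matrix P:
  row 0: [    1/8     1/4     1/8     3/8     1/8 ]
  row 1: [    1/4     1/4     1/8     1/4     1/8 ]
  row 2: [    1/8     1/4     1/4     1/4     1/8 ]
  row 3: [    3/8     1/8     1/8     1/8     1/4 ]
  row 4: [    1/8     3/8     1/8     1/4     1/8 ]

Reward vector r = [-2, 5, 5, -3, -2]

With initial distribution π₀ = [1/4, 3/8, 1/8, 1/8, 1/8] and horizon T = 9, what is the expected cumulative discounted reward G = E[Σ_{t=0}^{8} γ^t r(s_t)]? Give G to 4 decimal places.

G = 2.3269

t=0: π = [0.2500, 0.3750, 0.1250, 0.1250, 0.1250], E[r] = 1.3750, γ^t·E[r] = 1.375000, running G = 1.375000
t=1: π = [0.2031, 0.2500, 0.1406, 0.2656, 0.1406], E[r] = 0.4688, γ^t·E[r] = 0.328125, running G = 1.703125
t=2: π = [0.2227, 0.2344, 0.1426, 0.2422, 0.1582], E[r] = 0.3965, γ^t·E[r] = 0.194277, running G = 1.897402
t=3: π = [0.2148, 0.2395, 0.1428, 0.2476, 0.1553], E[r] = 0.4287, γ^t·E[r] = 0.147048, running G = 2.044450
t=4: π = [0.2168, 0.2385, 0.1429, 0.2459, 0.1559], E[r] = 0.4233, γ^t·E[r] = 0.101637, running G = 2.146087
t=5: π = [0.2163, 0.2388, 0.1429, 0.2464, 0.1557], E[r] = 0.4249, γ^t·E[r] = 0.071415, running G = 2.217502
t=6: π = [0.2164, 0.2387, 0.1429, 0.2462, 0.1558], E[r] = 0.4245, γ^t·E[r] = 0.049938, running G = 2.267439
t=7: π = [0.2164, 0.2387, 0.1429, 0.2463, 0.1558], E[r] = 0.4246, γ^t·E[r] = 0.034967, running G = 2.302406
t=8: π = [0.2164, 0.2387, 0.1429, 0.2463, 0.1558], E[r] = 0.4246, γ^t·E[r] = 0.024475, running G = 2.326880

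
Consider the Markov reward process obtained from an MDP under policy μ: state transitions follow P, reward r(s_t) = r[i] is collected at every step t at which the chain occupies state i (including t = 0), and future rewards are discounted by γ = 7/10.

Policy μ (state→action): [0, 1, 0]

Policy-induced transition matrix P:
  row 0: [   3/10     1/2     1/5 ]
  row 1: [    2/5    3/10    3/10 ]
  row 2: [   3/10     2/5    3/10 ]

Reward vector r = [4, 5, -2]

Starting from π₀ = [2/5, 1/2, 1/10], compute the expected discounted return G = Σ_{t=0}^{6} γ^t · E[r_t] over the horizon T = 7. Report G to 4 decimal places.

t=0: π = [0.4000, 0.5000, 0.1000], E[r] = 3.9000, γ^t·E[r] = 3.900000, running G = 3.900000
t=1: π = [0.3500, 0.3900, 0.2600], E[r] = 2.8300, γ^t·E[r] = 1.981000, running G = 5.881000
t=2: π = [0.3390, 0.3960, 0.2650], E[r] = 2.8060, γ^t·E[r] = 1.374940, running G = 7.255940
t=3: π = [0.3396, 0.3943, 0.2661], E[r] = 2.7977, γ^t·E[r] = 0.959611, running G = 8.215551
t=4: π = [0.3394, 0.3945, 0.2660], E[r] = 2.7983, γ^t·E[r] = 0.671869, running G = 8.887421
t=5: π = [0.3395, 0.3945, 0.2661], E[r] = 2.7981, γ^t·E[r] = 0.470285, running G = 9.357705
t=6: π = [0.3394, 0.3945, 0.2661], E[r] = 2.7982, γ^t·E[r] = 0.329202, running G = 9.686907

G = 9.6869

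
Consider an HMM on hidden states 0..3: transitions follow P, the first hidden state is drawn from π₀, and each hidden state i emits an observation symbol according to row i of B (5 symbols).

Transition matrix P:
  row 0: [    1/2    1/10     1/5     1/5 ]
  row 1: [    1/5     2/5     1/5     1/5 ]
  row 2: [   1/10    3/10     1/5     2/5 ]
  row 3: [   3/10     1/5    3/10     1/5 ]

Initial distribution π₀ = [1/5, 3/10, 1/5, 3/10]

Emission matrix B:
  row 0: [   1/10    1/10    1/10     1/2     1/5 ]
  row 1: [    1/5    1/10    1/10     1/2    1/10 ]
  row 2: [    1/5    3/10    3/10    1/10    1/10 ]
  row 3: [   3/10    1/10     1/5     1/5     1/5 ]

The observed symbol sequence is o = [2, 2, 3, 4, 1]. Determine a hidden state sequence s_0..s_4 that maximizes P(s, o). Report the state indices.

t=0: δ = [2.000e-02, 3.000e-02, 6.000e-02, 6.000e-02]  (obs o_0=2)
t=1: δ = [1.800e-03, 1.800e-03, 5.400e-03, 4.800e-03]  ψ = [3, 2, 3, 2]  (obs o_1=2)
t=2: δ = [7.200e-04, 8.100e-04, 1.440e-04, 4.320e-04]  ψ = [3, 2, 3, 2]  (obs o_2=3)
t=3: δ = [7.200e-05, 3.240e-05, 1.620e-05, 3.240e-05]  ψ = [0, 1, 1, 1]  (obs o_3=4)
t=4: δ = [3.600e-06, 1.296e-06, 4.320e-06, 1.440e-06]  ψ = [0, 1, 0, 0]  (obs o_4=1)
backtrack: best end state = 2; path = [2, 3, 0, 0, 2]

path = [2, 3, 0, 0, 2]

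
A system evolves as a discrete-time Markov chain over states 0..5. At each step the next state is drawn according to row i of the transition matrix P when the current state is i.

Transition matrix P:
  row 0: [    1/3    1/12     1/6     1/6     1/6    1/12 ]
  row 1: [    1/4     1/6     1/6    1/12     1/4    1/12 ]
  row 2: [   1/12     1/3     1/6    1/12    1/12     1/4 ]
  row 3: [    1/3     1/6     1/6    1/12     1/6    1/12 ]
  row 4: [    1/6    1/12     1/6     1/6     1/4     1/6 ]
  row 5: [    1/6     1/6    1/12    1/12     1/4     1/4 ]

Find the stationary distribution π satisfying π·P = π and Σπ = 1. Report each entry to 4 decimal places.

Balance equations π_j = Σ_i π_i·P[i][j]:
  π_0 = 1/3·π_0 + 1/4·π_1 + 1/12·π_2 + 1/3·π_3 + 1/6·π_4 + 1/6·π_5
  π_1 = 1/12·π_0 + 1/6·π_1 + 1/3·π_2 + 1/6·π_3 + 1/12·π_4 + 1/6·π_5
  π_2 = 1/6·π_0 + 1/6·π_1 + 1/6·π_2 + 1/6·π_3 + 1/6·π_4 + 1/12·π_5
  π_3 = 1/6·π_0 + 1/12·π_1 + 1/12·π_2 + 1/12·π_3 + 1/6·π_4 + 1/12·π_5
  π_4 = 1/6·π_0 + 1/4·π_1 + 1/12·π_2 + 1/6·π_3 + 1/4·π_4 + 1/4·π_5
  normalize: π_0 + π_1 + π_2 + π_3 + π_4 + π_5 = 1
Solving the linear system gives exactly π = [691/3085, 971/6170, 951/6170, 73/617, 604/3085, 464/3085].

π = [0.2240, 0.1574, 0.1541, 0.1183, 0.1958, 0.1504]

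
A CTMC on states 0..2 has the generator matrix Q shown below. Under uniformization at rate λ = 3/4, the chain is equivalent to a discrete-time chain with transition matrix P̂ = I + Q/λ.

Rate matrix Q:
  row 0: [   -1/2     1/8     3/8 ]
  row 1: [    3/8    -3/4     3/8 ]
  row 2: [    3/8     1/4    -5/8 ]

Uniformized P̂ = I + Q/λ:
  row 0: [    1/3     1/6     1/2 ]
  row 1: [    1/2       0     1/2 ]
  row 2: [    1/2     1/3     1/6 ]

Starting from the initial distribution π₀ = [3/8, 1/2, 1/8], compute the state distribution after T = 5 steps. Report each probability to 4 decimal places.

π = [0.4286, 0.1954, 0.3760]

t=0: π = [0.3750, 0.5000, 0.1250]
t=1: π = [0.4375, 0.1042, 0.4583]
t=2: π = [0.4271, 0.2257, 0.3472]
t=3: π = [0.4288, 0.1869, 0.3843]
t=4: π = [0.4285, 0.1996, 0.3719]
t=5: π = [0.4286, 0.1954, 0.3760]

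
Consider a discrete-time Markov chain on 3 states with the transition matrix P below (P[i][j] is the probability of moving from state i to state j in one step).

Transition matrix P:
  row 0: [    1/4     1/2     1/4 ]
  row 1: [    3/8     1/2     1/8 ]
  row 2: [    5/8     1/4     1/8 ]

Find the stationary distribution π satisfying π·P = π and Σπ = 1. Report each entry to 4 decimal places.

π = [0.3714, 0.4571, 0.1714]

Balance equations π_j = Σ_i π_i·P[i][j]:
  π_0 = 1/4·π_0 + 3/8·π_1 + 5/8·π_2
  π_1 = 1/2·π_0 + 1/2·π_1 + 1/4·π_2
  normalize: π_0 + π_1 + π_2 = 1
Solving the linear system gives exactly π = [13/35, 16/35, 6/35].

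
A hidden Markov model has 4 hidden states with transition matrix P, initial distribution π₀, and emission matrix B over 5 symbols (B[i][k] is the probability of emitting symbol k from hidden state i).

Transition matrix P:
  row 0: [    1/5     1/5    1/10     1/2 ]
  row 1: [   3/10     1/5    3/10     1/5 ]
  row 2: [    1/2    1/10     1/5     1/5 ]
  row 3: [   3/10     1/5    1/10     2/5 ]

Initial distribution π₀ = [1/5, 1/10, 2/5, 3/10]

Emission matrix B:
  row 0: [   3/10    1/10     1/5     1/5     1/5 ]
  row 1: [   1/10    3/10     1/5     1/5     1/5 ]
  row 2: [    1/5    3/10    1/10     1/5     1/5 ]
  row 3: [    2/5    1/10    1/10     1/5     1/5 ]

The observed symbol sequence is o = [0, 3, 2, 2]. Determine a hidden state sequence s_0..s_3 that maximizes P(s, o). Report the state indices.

path = [3, 3, 0, 3]

t=0: δ = [6.000e-02, 1.000e-02, 8.000e-02, 1.200e-01]  (obs o_0=0)
t=1: δ = [8.000e-03, 4.800e-03, 3.200e-03, 9.600e-03]  ψ = [2, 3, 2, 3]  (obs o_1=3)
t=2: δ = [5.760e-04, 3.840e-04, 1.440e-04, 4.000e-04]  ψ = [3, 3, 1, 0]  (obs o_2=2)
t=3: δ = [2.400e-05, 2.304e-05, 1.152e-05, 2.880e-05]  ψ = [3, 0, 1, 0]  (obs o_3=2)
backtrack: best end state = 3; path = [3, 3, 0, 3]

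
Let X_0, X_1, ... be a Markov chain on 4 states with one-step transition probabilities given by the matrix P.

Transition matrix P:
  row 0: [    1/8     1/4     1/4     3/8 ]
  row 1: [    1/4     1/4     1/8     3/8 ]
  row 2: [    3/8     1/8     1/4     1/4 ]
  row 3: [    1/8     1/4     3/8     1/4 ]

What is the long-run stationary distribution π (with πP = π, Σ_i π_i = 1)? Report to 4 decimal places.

π = [0.2174, 0.2174, 0.2609, 0.3043]

Balance equations π_j = Σ_i π_i·P[i][j]:
  π_0 = 1/8·π_0 + 1/4·π_1 + 3/8·π_2 + 1/8·π_3
  π_1 = 1/4·π_0 + 1/4·π_1 + 1/8·π_2 + 1/4·π_3
  π_2 = 1/4·π_0 + 1/8·π_1 + 1/4·π_2 + 3/8·π_3
  normalize: π_0 + π_1 + π_2 + π_3 = 1
Solving the linear system gives exactly π = [5/23, 5/23, 6/23, 7/23].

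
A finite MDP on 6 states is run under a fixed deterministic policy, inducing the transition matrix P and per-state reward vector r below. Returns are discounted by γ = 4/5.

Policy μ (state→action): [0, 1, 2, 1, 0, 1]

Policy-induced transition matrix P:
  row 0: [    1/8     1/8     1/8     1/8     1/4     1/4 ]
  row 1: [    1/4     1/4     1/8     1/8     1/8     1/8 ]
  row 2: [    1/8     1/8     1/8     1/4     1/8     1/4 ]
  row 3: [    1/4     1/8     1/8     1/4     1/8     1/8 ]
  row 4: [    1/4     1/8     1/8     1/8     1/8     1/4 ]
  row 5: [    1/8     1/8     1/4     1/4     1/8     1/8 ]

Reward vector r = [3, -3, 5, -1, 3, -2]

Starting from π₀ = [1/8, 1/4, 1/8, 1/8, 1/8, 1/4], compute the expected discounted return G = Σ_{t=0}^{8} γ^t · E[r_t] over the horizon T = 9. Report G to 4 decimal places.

G = 2.5057

t=0: π = [0.1250, 0.2500, 0.1250, 0.1250, 0.1250, 0.2500], E[r] = 0.0000, γ^t·E[r] = 0.000000, running G = 0.000000
t=1: π = [0.1875, 0.1563, 0.1563, 0.1875, 0.1406, 0.1719], E[r] = 0.7656, γ^t·E[r] = 0.612500, running G = 0.612500
t=2: π = [0.1855, 0.1445, 0.1465, 0.1895, 0.1484, 0.1855], E[r] = 0.7402, γ^t·E[r] = 0.473750, running G = 1.086250
t=3: π = [0.1853, 0.1431, 0.1482, 0.1902, 0.1482, 0.1851], E[r] = 0.7520, γ^t·E[r] = 0.385000, running G = 1.471250
t=4: π = [0.1852, 0.1429, 0.1481, 0.1904, 0.1482, 0.1852], E[r] = 0.7512, γ^t·E[r] = 0.307688, running G = 1.778938
t=5: π = [0.1852, 0.1429, 0.1482, 0.1905, 0.1481, 0.1852], E[r] = 0.7513, γ^t·E[r] = 0.246196, running G = 2.025134
t=6: π = [0.1852, 0.1429, 0.1481, 0.1905, 0.1481, 0.1852], E[r] = 0.7513, γ^t·E[r] = 0.196954, running G = 2.222088
t=7: π = [0.1852, 0.1429, 0.1481, 0.1905, 0.1481, 0.1852], E[r] = 0.7513, γ^t·E[r] = 0.157564, running G = 2.379652
t=8: π = [0.1852, 0.1429, 0.1481, 0.1905, 0.1481, 0.1852], E[r] = 0.7513, γ^t·E[r] = 0.126051, running G = 2.505703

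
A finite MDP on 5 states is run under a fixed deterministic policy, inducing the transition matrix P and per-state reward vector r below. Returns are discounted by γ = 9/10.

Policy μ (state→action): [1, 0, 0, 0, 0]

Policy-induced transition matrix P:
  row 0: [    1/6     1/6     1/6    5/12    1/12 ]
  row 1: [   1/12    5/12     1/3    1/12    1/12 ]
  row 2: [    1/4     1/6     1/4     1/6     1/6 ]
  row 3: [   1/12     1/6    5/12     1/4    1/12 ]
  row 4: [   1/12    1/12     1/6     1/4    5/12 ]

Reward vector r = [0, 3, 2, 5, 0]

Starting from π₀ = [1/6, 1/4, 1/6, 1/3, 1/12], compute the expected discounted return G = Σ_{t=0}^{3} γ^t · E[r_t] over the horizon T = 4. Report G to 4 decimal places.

G = 8.3616

t=0: π = [0.1667, 0.2500, 0.1667, 0.3333, 0.0833], E[r] = 2.7500, γ^t·E[r] = 2.750000, running G = 2.750000
t=1: π = [0.1250, 0.2222, 0.3056, 0.2222, 0.1250], E[r] = 2.3889, γ^t·E[r] = 2.150000, running G = 4.900000
t=2: π = [0.1447, 0.2118, 0.2847, 0.2083, 0.1505], E[r] = 2.2465, γ^t·E[r] = 1.819688, running G = 6.719688
t=3: π = [0.1428, 0.2071, 0.2778, 0.2151, 0.1572], E[r] = 2.2522, γ^t·E[r] = 1.641867, running G = 8.361555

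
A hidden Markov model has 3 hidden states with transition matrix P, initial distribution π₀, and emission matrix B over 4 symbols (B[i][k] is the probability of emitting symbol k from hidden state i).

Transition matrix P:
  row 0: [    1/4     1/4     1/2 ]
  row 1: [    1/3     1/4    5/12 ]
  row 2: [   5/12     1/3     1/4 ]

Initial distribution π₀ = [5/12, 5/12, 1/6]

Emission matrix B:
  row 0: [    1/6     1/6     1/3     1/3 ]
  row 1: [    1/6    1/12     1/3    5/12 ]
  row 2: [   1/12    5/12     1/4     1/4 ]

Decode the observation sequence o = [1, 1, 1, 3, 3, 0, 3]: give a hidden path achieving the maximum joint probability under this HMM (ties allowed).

t=0: δ = [6.944e-02, 3.472e-02, 6.944e-02]  (obs o_0=1)
t=1: δ = [4.823e-03, 1.929e-03, 1.447e-02]  ψ = [2, 2, 0]  (obs o_1=1)
t=2: δ = [1.005e-03, 4.019e-04, 1.507e-03]  ψ = [2, 2, 2]  (obs o_2=1)
t=3: δ = [2.093e-04, 2.093e-04, 1.256e-04]  ψ = [2, 2, 0]  (obs o_3=3)
t=4: δ = [2.326e-05, 2.180e-05, 2.616e-05]  ψ = [1, 0, 0]  (obs o_4=3)
t=5: δ = [1.817e-06, 1.454e-06, 9.690e-07]  ψ = [2, 2, 0]  (obs o_5=0)
t=6: δ = [1.615e-07, 1.893e-07, 2.271e-07]  ψ = [1, 0, 0]  (obs o_6=3)
backtrack: best end state = 2; path = [0, 2, 2, 0, 2, 0, 2]

path = [0, 2, 2, 0, 2, 0, 2]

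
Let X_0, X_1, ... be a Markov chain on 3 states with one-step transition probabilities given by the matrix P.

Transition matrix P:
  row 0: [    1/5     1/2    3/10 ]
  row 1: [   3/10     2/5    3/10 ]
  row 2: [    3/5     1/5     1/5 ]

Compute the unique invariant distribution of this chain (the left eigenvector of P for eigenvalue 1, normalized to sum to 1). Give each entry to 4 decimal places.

π = [0.3471, 0.3802, 0.2727]

Balance equations π_j = Σ_i π_i·P[i][j]:
  π_0 = 1/5·π_0 + 3/10·π_1 + 3/5·π_2
  π_1 = 1/2·π_0 + 2/5·π_1 + 1/5·π_2
  normalize: π_0 + π_1 + π_2 = 1
Solving the linear system gives exactly π = [42/121, 46/121, 3/11].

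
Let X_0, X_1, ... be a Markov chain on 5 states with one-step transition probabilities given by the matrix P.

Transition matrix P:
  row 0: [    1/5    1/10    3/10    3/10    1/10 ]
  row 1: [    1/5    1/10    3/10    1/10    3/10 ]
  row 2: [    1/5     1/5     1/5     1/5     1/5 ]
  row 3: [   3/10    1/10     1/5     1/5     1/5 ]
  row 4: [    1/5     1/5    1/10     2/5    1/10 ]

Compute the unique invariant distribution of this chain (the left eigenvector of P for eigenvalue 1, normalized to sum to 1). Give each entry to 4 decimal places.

π = [0.2243, 0.1393, 0.2190, 0.2433, 0.1741]

Balance equations π_j = Σ_i π_i·P[i][j]:
  π_0 = 1/5·π_0 + 1/5·π_1 + 1/5·π_2 + 3/10·π_3 + 1/5·π_4
  π_1 = 1/10·π_0 + 1/10·π_1 + 1/5·π_2 + 1/10·π_3 + 1/5·π_4
  π_2 = 3/10·π_0 + 3/10·π_1 + 1/5·π_2 + 1/5·π_3 + 1/10·π_4
  π_3 = 3/10·π_0 + 1/10·π_1 + 1/5·π_2 + 1/5·π_3 + 2/5·π_4
  normalize: π_0 + π_1 + π_2 + π_3 + π_4 = 1
Solving the linear system gives exactly π = [1335/5951, 829/5951, 1303/5951, 1448/5951, 1036/5951].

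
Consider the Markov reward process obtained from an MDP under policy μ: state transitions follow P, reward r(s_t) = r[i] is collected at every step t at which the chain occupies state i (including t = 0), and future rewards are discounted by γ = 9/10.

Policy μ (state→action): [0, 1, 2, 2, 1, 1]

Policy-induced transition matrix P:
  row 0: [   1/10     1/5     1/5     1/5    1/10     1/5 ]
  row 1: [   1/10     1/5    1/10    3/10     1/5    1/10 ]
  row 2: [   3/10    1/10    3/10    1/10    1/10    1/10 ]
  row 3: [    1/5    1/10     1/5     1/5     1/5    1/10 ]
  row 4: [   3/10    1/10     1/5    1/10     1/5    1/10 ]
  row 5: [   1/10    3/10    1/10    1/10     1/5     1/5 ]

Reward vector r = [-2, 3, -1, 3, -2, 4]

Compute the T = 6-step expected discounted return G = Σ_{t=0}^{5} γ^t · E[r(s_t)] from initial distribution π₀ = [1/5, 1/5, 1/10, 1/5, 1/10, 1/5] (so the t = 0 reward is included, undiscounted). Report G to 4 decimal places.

G = 3.7692

t=0: π = [0.2000, 0.2000, 0.1000, 0.2000, 0.1000, 0.2000], E[r] = 1.3000, γ^t·E[r] = 1.300000, running G = 1.300000
t=1: π = [0.1600, 0.1800, 0.1700, 0.1800, 0.1700, 0.1400], E[r] = 0.8100, γ^t·E[r] = 0.729000, running G = 2.029000
t=2: π = [0.1860, 0.1620, 0.1850, 0.1700, 0.1670, 0.1300], E[r] = 0.6250, γ^t·E[r] = 0.506250, running G = 2.535250
t=3: π = [0.1874, 0.1608, 0.1893, 0.1680, 0.1629, 0.1316], E[r] = 0.6229, γ^t·E[r] = 0.454094, running G = 2.989344
t=4: π = [0.1872, 0.1611, 0.1897, 0.1677, 0.1623, 0.1319], E[r] = 0.6253, γ^t·E[r] = 0.410253, running G = 3.399597
t=5: π = [0.1872, 0.1612, 0.1897, 0.1677, 0.1623, 0.1319], E[r] = 0.6258, γ^t·E[r] = 0.369558, running G = 3.769154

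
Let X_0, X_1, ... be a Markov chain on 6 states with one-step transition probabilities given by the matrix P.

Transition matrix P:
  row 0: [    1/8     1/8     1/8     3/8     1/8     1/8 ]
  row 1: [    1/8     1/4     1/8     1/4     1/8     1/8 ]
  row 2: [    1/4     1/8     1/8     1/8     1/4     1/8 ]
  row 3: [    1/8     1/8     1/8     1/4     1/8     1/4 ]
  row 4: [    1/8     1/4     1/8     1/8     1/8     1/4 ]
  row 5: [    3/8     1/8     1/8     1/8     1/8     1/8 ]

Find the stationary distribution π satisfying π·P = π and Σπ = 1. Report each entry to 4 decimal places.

Balance equations π_j = Σ_i π_i·P[i][j]:
  π_0 = 1/8·π_0 + 1/8·π_1 + 1/4·π_2 + 1/8·π_3 + 1/8·π_4 + 3/8·π_5
  π_1 = 1/8·π_0 + 1/4·π_1 + 1/8·π_2 + 1/8·π_3 + 1/4·π_4 + 1/8·π_5
  π_2 = 1/8·π_0 + 1/8·π_1 + 1/8·π_2 + 1/8·π_3 + 1/8·π_4 + 1/8·π_5
  π_3 = 3/8·π_0 + 1/4·π_1 + 1/8·π_2 + 1/4·π_3 + 1/8·π_4 + 1/8·π_5
  π_4 = 1/8·π_0 + 1/8·π_1 + 1/4·π_2 + 1/8·π_3 + 1/8·π_4 + 1/8·π_5
  normalize: π_0 + π_1 + π_2 + π_3 + π_4 + π_5 = 1
Solving the linear system gives exactly π = [3035/16576, 73/448, 1/8, 3621/16576, 9/64, 44/259].

π = [0.1831, 0.1629, 0.1250, 0.2184, 0.1406, 0.1699]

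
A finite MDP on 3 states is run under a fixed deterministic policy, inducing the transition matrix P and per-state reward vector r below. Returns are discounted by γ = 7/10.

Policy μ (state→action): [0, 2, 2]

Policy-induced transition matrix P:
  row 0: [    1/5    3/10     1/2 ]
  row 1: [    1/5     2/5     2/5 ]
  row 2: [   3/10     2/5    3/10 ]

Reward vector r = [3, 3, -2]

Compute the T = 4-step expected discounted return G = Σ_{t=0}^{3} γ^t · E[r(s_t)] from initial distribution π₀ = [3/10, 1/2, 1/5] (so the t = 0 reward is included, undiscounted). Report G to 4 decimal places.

t=0: π = [0.3000, 0.5000, 0.2000], E[r] = 2.0000, γ^t·E[r] = 2.000000, running G = 2.000000
t=1: π = [0.2200, 0.3700, 0.4100], E[r] = 0.9500, γ^t·E[r] = 0.665000, running G = 2.665000
t=2: π = [0.2410, 0.3780, 0.3810], E[r] = 1.0950, γ^t·E[r] = 0.536550, running G = 3.201550
t=3: π = [0.2381, 0.3759, 0.3860], E[r] = 1.0700, γ^t·E[r] = 0.367010, running G = 3.568560

G = 3.5686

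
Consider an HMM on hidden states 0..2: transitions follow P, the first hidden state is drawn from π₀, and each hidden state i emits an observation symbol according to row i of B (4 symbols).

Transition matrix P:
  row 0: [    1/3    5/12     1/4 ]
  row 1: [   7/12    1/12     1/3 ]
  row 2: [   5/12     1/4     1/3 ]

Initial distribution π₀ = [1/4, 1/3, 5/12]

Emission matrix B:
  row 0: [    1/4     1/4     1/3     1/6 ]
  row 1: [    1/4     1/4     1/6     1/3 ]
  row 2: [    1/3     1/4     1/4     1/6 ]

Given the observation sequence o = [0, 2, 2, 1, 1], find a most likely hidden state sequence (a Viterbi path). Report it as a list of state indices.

t=0: δ = [6.250e-02, 8.333e-02, 1.389e-01]  (obs o_0=0)
t=1: δ = [1.929e-02, 5.787e-03, 1.157e-02]  ψ = [2, 2, 2]  (obs o_1=2)
t=2: δ = [2.143e-03, 1.340e-03, 1.206e-03]  ψ = [0, 0, 0]  (obs o_2=2)
t=3: δ = [1.954e-04, 2.233e-04, 1.340e-04]  ψ = [1, 0, 0]  (obs o_3=1)
t=4: δ = [3.256e-05, 2.035e-05, 1.861e-05]  ψ = [1, 0, 1]  (obs o_4=1)
backtrack: best end state = 0; path = [2, 0, 0, 1, 0]

path = [2, 0, 0, 1, 0]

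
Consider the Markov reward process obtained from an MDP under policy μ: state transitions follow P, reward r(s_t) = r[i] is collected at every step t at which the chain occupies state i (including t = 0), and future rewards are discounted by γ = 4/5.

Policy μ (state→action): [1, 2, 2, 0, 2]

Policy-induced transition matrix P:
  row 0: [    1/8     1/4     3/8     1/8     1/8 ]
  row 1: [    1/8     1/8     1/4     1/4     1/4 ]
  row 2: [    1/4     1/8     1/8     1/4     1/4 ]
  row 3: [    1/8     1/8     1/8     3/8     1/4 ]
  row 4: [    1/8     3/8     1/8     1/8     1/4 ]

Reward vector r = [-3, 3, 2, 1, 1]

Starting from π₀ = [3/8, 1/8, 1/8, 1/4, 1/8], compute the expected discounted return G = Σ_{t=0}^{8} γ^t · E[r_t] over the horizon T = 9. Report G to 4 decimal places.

G = 3.2324

t=0: π = [0.3750, 0.1250, 0.1250, 0.2500, 0.1250], E[r] = -0.1250, γ^t·E[r] = -0.125000, running G = -0.125000
t=1: π = [0.1406, 0.2031, 0.2344, 0.2188, 0.2031], E[r] = 1.0781, γ^t·E[r] = 0.862500, running G = 0.737500
t=2: π = [0.1543, 0.1934, 0.1855, 0.2344, 0.2324], E[r] = 0.9551, γ^t·E[r] = 0.611250, running G = 1.348750
t=3: π = [0.1482, 0.2024, 0.1877, 0.2310, 0.2307], E[r] = 0.9998, γ^t·E[r] = 0.511875, running G = 1.860625
t=4: π = [0.1485, 0.2012, 0.1873, 0.2315, 0.2315], E[r] = 0.9959, γ^t·E[r] = 0.407913, running G = 2.268538
t=5: π = [0.1484, 0.2014, 0.1873, 0.2314, 0.2314], E[r] = 0.9964, γ^t·E[r] = 0.326516, running G = 2.595054
t=6: π = [0.1484, 0.2014, 0.1873, 0.2314, 0.2314], E[r] = 0.9965, γ^t·E[r] = 0.261220, running G = 2.856274
t=7: π = [0.1484, 0.2014, 0.1873, 0.2314, 0.2314], E[r] = 0.9965, γ^t·E[r] = 0.208973, running G = 3.065247
t=8: π = [0.1484, 0.2014, 0.1873, 0.2314, 0.2314], E[r] = 0.9965, γ^t·E[r] = 0.167179, running G = 3.232426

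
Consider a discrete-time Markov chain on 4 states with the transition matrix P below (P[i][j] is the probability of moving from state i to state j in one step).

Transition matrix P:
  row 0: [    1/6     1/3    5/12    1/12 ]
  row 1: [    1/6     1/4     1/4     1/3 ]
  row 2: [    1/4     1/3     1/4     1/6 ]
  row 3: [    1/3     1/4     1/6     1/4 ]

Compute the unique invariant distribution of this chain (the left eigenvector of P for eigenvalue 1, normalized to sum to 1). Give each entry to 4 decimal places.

π = [0.2249, 0.2912, 0.2696, 0.2143]

Balance equations π_j = Σ_i π_i·P[i][j]:
  π_0 = 1/6·π_0 + 1/6·π_1 + 1/4·π_2 + 1/3·π_3
  π_1 = 1/3·π_0 + 1/4·π_1 + 1/3·π_2 + 1/4·π_3
  π_2 = 5/12·π_0 + 1/4·π_1 + 1/4·π_2 + 1/6·π_3
  normalize: π_0 + π_1 + π_2 + π_3 = 1
Solving the linear system gives exactly π = [427/1899, 553/1899, 512/1899, 407/1899].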